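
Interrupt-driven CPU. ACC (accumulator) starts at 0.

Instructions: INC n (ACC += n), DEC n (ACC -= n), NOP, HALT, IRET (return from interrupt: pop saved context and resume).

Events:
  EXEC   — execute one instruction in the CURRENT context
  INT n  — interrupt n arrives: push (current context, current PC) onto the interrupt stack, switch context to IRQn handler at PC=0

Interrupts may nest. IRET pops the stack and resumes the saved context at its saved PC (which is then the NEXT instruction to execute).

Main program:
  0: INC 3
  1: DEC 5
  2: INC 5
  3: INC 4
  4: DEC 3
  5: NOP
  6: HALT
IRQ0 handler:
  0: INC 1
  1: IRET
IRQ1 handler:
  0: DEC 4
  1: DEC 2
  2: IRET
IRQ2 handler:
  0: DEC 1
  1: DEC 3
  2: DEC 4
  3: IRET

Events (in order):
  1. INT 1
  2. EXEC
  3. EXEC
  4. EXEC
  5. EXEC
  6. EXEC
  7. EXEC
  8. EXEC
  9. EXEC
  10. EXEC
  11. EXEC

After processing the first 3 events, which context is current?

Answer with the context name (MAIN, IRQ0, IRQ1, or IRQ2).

Answer: IRQ1

Derivation:
Event 1 (INT 1): INT 1 arrives: push (MAIN, PC=0), enter IRQ1 at PC=0 (depth now 1)
Event 2 (EXEC): [IRQ1] PC=0: DEC 4 -> ACC=-4
Event 3 (EXEC): [IRQ1] PC=1: DEC 2 -> ACC=-6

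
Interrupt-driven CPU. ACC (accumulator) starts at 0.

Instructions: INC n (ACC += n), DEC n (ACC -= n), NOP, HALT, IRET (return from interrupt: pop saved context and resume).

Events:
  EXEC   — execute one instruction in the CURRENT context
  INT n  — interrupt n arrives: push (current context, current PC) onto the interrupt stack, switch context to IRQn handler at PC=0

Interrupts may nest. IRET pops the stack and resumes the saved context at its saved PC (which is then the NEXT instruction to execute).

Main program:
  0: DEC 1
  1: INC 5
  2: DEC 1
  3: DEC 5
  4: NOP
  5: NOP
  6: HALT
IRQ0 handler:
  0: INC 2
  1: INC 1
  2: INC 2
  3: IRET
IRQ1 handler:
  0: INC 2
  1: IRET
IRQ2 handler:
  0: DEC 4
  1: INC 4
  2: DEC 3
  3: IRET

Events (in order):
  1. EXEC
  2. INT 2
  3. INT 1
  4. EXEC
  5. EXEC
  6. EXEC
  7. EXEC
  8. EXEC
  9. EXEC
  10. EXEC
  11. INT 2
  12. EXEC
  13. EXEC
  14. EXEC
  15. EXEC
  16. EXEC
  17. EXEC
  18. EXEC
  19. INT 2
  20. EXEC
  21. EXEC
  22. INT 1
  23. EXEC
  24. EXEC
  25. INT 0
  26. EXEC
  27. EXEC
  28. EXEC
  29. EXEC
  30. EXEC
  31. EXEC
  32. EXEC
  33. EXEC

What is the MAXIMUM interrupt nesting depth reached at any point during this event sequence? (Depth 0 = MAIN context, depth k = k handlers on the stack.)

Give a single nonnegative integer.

Event 1 (EXEC): [MAIN] PC=0: DEC 1 -> ACC=-1 [depth=0]
Event 2 (INT 2): INT 2 arrives: push (MAIN, PC=1), enter IRQ2 at PC=0 (depth now 1) [depth=1]
Event 3 (INT 1): INT 1 arrives: push (IRQ2, PC=0), enter IRQ1 at PC=0 (depth now 2) [depth=2]
Event 4 (EXEC): [IRQ1] PC=0: INC 2 -> ACC=1 [depth=2]
Event 5 (EXEC): [IRQ1] PC=1: IRET -> resume IRQ2 at PC=0 (depth now 1) [depth=1]
Event 6 (EXEC): [IRQ2] PC=0: DEC 4 -> ACC=-3 [depth=1]
Event 7 (EXEC): [IRQ2] PC=1: INC 4 -> ACC=1 [depth=1]
Event 8 (EXEC): [IRQ2] PC=2: DEC 3 -> ACC=-2 [depth=1]
Event 9 (EXEC): [IRQ2] PC=3: IRET -> resume MAIN at PC=1 (depth now 0) [depth=0]
Event 10 (EXEC): [MAIN] PC=1: INC 5 -> ACC=3 [depth=0]
Event 11 (INT 2): INT 2 arrives: push (MAIN, PC=2), enter IRQ2 at PC=0 (depth now 1) [depth=1]
Event 12 (EXEC): [IRQ2] PC=0: DEC 4 -> ACC=-1 [depth=1]
Event 13 (EXEC): [IRQ2] PC=1: INC 4 -> ACC=3 [depth=1]
Event 14 (EXEC): [IRQ2] PC=2: DEC 3 -> ACC=0 [depth=1]
Event 15 (EXEC): [IRQ2] PC=3: IRET -> resume MAIN at PC=2 (depth now 0) [depth=0]
Event 16 (EXEC): [MAIN] PC=2: DEC 1 -> ACC=-1 [depth=0]
Event 17 (EXEC): [MAIN] PC=3: DEC 5 -> ACC=-6 [depth=0]
Event 18 (EXEC): [MAIN] PC=4: NOP [depth=0]
Event 19 (INT 2): INT 2 arrives: push (MAIN, PC=5), enter IRQ2 at PC=0 (depth now 1) [depth=1]
Event 20 (EXEC): [IRQ2] PC=0: DEC 4 -> ACC=-10 [depth=1]
Event 21 (EXEC): [IRQ2] PC=1: INC 4 -> ACC=-6 [depth=1]
Event 22 (INT 1): INT 1 arrives: push (IRQ2, PC=2), enter IRQ1 at PC=0 (depth now 2) [depth=2]
Event 23 (EXEC): [IRQ1] PC=0: INC 2 -> ACC=-4 [depth=2]
Event 24 (EXEC): [IRQ1] PC=1: IRET -> resume IRQ2 at PC=2 (depth now 1) [depth=1]
Event 25 (INT 0): INT 0 arrives: push (IRQ2, PC=2), enter IRQ0 at PC=0 (depth now 2) [depth=2]
Event 26 (EXEC): [IRQ0] PC=0: INC 2 -> ACC=-2 [depth=2]
Event 27 (EXEC): [IRQ0] PC=1: INC 1 -> ACC=-1 [depth=2]
Event 28 (EXEC): [IRQ0] PC=2: INC 2 -> ACC=1 [depth=2]
Event 29 (EXEC): [IRQ0] PC=3: IRET -> resume IRQ2 at PC=2 (depth now 1) [depth=1]
Event 30 (EXEC): [IRQ2] PC=2: DEC 3 -> ACC=-2 [depth=1]
Event 31 (EXEC): [IRQ2] PC=3: IRET -> resume MAIN at PC=5 (depth now 0) [depth=0]
Event 32 (EXEC): [MAIN] PC=5: NOP [depth=0]
Event 33 (EXEC): [MAIN] PC=6: HALT [depth=0]
Max depth observed: 2

Answer: 2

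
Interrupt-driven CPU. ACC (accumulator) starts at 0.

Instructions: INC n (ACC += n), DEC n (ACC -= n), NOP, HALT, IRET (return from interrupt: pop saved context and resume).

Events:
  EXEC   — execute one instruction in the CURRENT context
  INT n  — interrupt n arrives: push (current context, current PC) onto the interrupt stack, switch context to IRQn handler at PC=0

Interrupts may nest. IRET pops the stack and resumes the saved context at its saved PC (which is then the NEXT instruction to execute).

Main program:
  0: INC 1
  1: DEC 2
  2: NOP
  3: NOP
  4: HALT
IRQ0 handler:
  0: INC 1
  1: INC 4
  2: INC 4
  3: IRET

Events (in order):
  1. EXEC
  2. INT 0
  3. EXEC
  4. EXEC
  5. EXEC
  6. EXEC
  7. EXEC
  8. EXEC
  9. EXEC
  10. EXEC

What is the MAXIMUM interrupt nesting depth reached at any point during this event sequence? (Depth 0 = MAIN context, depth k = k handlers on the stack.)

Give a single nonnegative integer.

Answer: 1

Derivation:
Event 1 (EXEC): [MAIN] PC=0: INC 1 -> ACC=1 [depth=0]
Event 2 (INT 0): INT 0 arrives: push (MAIN, PC=1), enter IRQ0 at PC=0 (depth now 1) [depth=1]
Event 3 (EXEC): [IRQ0] PC=0: INC 1 -> ACC=2 [depth=1]
Event 4 (EXEC): [IRQ0] PC=1: INC 4 -> ACC=6 [depth=1]
Event 5 (EXEC): [IRQ0] PC=2: INC 4 -> ACC=10 [depth=1]
Event 6 (EXEC): [IRQ0] PC=3: IRET -> resume MAIN at PC=1 (depth now 0) [depth=0]
Event 7 (EXEC): [MAIN] PC=1: DEC 2 -> ACC=8 [depth=0]
Event 8 (EXEC): [MAIN] PC=2: NOP [depth=0]
Event 9 (EXEC): [MAIN] PC=3: NOP [depth=0]
Event 10 (EXEC): [MAIN] PC=4: HALT [depth=0]
Max depth observed: 1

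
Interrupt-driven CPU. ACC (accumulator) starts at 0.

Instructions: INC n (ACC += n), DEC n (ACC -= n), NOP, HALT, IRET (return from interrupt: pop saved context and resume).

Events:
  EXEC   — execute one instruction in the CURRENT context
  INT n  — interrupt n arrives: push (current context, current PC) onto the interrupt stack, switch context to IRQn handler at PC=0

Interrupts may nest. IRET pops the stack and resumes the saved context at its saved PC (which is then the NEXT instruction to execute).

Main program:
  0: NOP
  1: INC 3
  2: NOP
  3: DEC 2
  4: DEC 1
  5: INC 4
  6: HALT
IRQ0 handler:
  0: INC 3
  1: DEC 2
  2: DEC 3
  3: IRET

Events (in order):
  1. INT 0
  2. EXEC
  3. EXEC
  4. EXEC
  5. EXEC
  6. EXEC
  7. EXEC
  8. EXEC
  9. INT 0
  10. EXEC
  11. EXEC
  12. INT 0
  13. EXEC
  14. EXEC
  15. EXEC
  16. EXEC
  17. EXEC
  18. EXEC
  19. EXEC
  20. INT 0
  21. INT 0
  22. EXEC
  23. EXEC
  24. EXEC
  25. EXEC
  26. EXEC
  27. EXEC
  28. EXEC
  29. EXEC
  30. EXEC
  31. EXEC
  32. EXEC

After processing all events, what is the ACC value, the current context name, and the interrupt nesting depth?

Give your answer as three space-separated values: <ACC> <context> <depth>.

Event 1 (INT 0): INT 0 arrives: push (MAIN, PC=0), enter IRQ0 at PC=0 (depth now 1)
Event 2 (EXEC): [IRQ0] PC=0: INC 3 -> ACC=3
Event 3 (EXEC): [IRQ0] PC=1: DEC 2 -> ACC=1
Event 4 (EXEC): [IRQ0] PC=2: DEC 3 -> ACC=-2
Event 5 (EXEC): [IRQ0] PC=3: IRET -> resume MAIN at PC=0 (depth now 0)
Event 6 (EXEC): [MAIN] PC=0: NOP
Event 7 (EXEC): [MAIN] PC=1: INC 3 -> ACC=1
Event 8 (EXEC): [MAIN] PC=2: NOP
Event 9 (INT 0): INT 0 arrives: push (MAIN, PC=3), enter IRQ0 at PC=0 (depth now 1)
Event 10 (EXEC): [IRQ0] PC=0: INC 3 -> ACC=4
Event 11 (EXEC): [IRQ0] PC=1: DEC 2 -> ACC=2
Event 12 (INT 0): INT 0 arrives: push (IRQ0, PC=2), enter IRQ0 at PC=0 (depth now 2)
Event 13 (EXEC): [IRQ0] PC=0: INC 3 -> ACC=5
Event 14 (EXEC): [IRQ0] PC=1: DEC 2 -> ACC=3
Event 15 (EXEC): [IRQ0] PC=2: DEC 3 -> ACC=0
Event 16 (EXEC): [IRQ0] PC=3: IRET -> resume IRQ0 at PC=2 (depth now 1)
Event 17 (EXEC): [IRQ0] PC=2: DEC 3 -> ACC=-3
Event 18 (EXEC): [IRQ0] PC=3: IRET -> resume MAIN at PC=3 (depth now 0)
Event 19 (EXEC): [MAIN] PC=3: DEC 2 -> ACC=-5
Event 20 (INT 0): INT 0 arrives: push (MAIN, PC=4), enter IRQ0 at PC=0 (depth now 1)
Event 21 (INT 0): INT 0 arrives: push (IRQ0, PC=0), enter IRQ0 at PC=0 (depth now 2)
Event 22 (EXEC): [IRQ0] PC=0: INC 3 -> ACC=-2
Event 23 (EXEC): [IRQ0] PC=1: DEC 2 -> ACC=-4
Event 24 (EXEC): [IRQ0] PC=2: DEC 3 -> ACC=-7
Event 25 (EXEC): [IRQ0] PC=3: IRET -> resume IRQ0 at PC=0 (depth now 1)
Event 26 (EXEC): [IRQ0] PC=0: INC 3 -> ACC=-4
Event 27 (EXEC): [IRQ0] PC=1: DEC 2 -> ACC=-6
Event 28 (EXEC): [IRQ0] PC=2: DEC 3 -> ACC=-9
Event 29 (EXEC): [IRQ0] PC=3: IRET -> resume MAIN at PC=4 (depth now 0)
Event 30 (EXEC): [MAIN] PC=4: DEC 1 -> ACC=-10
Event 31 (EXEC): [MAIN] PC=5: INC 4 -> ACC=-6
Event 32 (EXEC): [MAIN] PC=6: HALT

Answer: -6 MAIN 0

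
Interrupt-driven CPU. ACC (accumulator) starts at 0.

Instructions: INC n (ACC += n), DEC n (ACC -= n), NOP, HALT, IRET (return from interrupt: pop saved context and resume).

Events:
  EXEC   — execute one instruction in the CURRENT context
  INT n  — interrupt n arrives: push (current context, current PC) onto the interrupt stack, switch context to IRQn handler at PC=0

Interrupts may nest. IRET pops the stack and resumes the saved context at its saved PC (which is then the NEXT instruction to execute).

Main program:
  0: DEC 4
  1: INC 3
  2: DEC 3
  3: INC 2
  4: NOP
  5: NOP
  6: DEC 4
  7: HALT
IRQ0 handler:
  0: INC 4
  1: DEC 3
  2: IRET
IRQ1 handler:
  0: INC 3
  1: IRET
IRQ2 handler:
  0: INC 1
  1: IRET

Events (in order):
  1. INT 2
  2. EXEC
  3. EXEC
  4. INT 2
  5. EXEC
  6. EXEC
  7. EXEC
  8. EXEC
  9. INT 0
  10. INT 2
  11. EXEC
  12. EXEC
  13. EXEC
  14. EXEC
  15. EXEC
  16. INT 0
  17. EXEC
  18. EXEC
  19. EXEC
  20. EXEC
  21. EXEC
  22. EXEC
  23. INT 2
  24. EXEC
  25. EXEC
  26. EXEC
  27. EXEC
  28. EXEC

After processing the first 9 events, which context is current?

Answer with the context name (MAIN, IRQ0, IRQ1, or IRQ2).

Event 1 (INT 2): INT 2 arrives: push (MAIN, PC=0), enter IRQ2 at PC=0 (depth now 1)
Event 2 (EXEC): [IRQ2] PC=0: INC 1 -> ACC=1
Event 3 (EXEC): [IRQ2] PC=1: IRET -> resume MAIN at PC=0 (depth now 0)
Event 4 (INT 2): INT 2 arrives: push (MAIN, PC=0), enter IRQ2 at PC=0 (depth now 1)
Event 5 (EXEC): [IRQ2] PC=0: INC 1 -> ACC=2
Event 6 (EXEC): [IRQ2] PC=1: IRET -> resume MAIN at PC=0 (depth now 0)
Event 7 (EXEC): [MAIN] PC=0: DEC 4 -> ACC=-2
Event 8 (EXEC): [MAIN] PC=1: INC 3 -> ACC=1
Event 9 (INT 0): INT 0 arrives: push (MAIN, PC=2), enter IRQ0 at PC=0 (depth now 1)

Answer: IRQ0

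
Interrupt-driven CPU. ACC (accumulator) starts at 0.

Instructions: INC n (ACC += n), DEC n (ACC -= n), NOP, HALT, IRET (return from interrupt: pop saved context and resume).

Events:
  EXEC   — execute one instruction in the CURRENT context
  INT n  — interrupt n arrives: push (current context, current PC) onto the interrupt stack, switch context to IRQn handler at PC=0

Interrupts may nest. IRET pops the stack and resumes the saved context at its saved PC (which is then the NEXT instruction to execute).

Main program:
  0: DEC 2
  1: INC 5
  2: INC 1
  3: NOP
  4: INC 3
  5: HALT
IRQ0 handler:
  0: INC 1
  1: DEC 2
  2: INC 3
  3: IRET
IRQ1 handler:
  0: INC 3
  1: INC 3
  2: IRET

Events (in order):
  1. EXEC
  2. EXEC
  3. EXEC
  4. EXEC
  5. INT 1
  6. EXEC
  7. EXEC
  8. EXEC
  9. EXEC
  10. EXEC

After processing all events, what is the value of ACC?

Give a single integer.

Event 1 (EXEC): [MAIN] PC=0: DEC 2 -> ACC=-2
Event 2 (EXEC): [MAIN] PC=1: INC 5 -> ACC=3
Event 3 (EXEC): [MAIN] PC=2: INC 1 -> ACC=4
Event 4 (EXEC): [MAIN] PC=3: NOP
Event 5 (INT 1): INT 1 arrives: push (MAIN, PC=4), enter IRQ1 at PC=0 (depth now 1)
Event 6 (EXEC): [IRQ1] PC=0: INC 3 -> ACC=7
Event 7 (EXEC): [IRQ1] PC=1: INC 3 -> ACC=10
Event 8 (EXEC): [IRQ1] PC=2: IRET -> resume MAIN at PC=4 (depth now 0)
Event 9 (EXEC): [MAIN] PC=4: INC 3 -> ACC=13
Event 10 (EXEC): [MAIN] PC=5: HALT

Answer: 13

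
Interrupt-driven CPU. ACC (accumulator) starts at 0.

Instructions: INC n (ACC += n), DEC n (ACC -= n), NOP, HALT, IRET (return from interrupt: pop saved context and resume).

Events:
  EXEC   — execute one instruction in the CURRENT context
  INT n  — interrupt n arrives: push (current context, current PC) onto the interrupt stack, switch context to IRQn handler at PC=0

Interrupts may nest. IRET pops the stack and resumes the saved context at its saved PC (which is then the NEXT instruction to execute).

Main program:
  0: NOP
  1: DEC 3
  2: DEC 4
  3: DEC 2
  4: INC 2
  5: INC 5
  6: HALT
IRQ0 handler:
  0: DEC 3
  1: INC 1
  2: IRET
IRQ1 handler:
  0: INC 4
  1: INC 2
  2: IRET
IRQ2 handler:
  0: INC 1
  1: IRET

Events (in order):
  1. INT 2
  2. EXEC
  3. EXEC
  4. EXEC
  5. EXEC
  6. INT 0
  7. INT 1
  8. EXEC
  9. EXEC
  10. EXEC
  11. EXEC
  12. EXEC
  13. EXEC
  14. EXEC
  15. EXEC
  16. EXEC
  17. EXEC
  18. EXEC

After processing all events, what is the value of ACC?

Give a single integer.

Event 1 (INT 2): INT 2 arrives: push (MAIN, PC=0), enter IRQ2 at PC=0 (depth now 1)
Event 2 (EXEC): [IRQ2] PC=0: INC 1 -> ACC=1
Event 3 (EXEC): [IRQ2] PC=1: IRET -> resume MAIN at PC=0 (depth now 0)
Event 4 (EXEC): [MAIN] PC=0: NOP
Event 5 (EXEC): [MAIN] PC=1: DEC 3 -> ACC=-2
Event 6 (INT 0): INT 0 arrives: push (MAIN, PC=2), enter IRQ0 at PC=0 (depth now 1)
Event 7 (INT 1): INT 1 arrives: push (IRQ0, PC=0), enter IRQ1 at PC=0 (depth now 2)
Event 8 (EXEC): [IRQ1] PC=0: INC 4 -> ACC=2
Event 9 (EXEC): [IRQ1] PC=1: INC 2 -> ACC=4
Event 10 (EXEC): [IRQ1] PC=2: IRET -> resume IRQ0 at PC=0 (depth now 1)
Event 11 (EXEC): [IRQ0] PC=0: DEC 3 -> ACC=1
Event 12 (EXEC): [IRQ0] PC=1: INC 1 -> ACC=2
Event 13 (EXEC): [IRQ0] PC=2: IRET -> resume MAIN at PC=2 (depth now 0)
Event 14 (EXEC): [MAIN] PC=2: DEC 4 -> ACC=-2
Event 15 (EXEC): [MAIN] PC=3: DEC 2 -> ACC=-4
Event 16 (EXEC): [MAIN] PC=4: INC 2 -> ACC=-2
Event 17 (EXEC): [MAIN] PC=5: INC 5 -> ACC=3
Event 18 (EXEC): [MAIN] PC=6: HALT

Answer: 3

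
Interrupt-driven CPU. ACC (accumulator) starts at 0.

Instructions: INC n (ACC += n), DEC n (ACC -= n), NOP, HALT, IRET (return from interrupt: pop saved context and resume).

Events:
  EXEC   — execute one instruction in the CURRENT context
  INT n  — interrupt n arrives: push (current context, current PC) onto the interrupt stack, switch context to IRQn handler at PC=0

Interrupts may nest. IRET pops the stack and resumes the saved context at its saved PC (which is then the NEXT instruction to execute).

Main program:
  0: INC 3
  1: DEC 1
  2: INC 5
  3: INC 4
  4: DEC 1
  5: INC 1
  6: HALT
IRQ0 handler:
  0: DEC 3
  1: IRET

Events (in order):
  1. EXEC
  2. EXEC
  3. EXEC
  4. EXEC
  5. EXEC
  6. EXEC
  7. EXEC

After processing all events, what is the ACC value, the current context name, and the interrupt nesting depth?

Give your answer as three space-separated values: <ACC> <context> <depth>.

Answer: 11 MAIN 0

Derivation:
Event 1 (EXEC): [MAIN] PC=0: INC 3 -> ACC=3
Event 2 (EXEC): [MAIN] PC=1: DEC 1 -> ACC=2
Event 3 (EXEC): [MAIN] PC=2: INC 5 -> ACC=7
Event 4 (EXEC): [MAIN] PC=3: INC 4 -> ACC=11
Event 5 (EXEC): [MAIN] PC=4: DEC 1 -> ACC=10
Event 6 (EXEC): [MAIN] PC=5: INC 1 -> ACC=11
Event 7 (EXEC): [MAIN] PC=6: HALT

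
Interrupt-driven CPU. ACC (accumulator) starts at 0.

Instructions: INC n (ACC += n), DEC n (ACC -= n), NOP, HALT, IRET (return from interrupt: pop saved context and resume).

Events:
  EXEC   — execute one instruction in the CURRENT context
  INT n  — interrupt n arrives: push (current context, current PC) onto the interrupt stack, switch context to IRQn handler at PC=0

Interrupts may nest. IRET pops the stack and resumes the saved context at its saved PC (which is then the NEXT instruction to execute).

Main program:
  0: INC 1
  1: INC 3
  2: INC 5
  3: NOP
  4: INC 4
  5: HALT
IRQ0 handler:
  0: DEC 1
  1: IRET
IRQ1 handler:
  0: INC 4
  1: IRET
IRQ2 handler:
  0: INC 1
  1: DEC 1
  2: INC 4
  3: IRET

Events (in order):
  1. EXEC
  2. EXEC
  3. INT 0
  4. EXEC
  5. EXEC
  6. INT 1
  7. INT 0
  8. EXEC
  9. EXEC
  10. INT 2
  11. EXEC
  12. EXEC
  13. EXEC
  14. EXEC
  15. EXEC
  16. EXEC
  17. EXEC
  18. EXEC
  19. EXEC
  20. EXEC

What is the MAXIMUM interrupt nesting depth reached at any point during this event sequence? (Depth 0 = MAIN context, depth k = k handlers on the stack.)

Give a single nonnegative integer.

Answer: 2

Derivation:
Event 1 (EXEC): [MAIN] PC=0: INC 1 -> ACC=1 [depth=0]
Event 2 (EXEC): [MAIN] PC=1: INC 3 -> ACC=4 [depth=0]
Event 3 (INT 0): INT 0 arrives: push (MAIN, PC=2), enter IRQ0 at PC=0 (depth now 1) [depth=1]
Event 4 (EXEC): [IRQ0] PC=0: DEC 1 -> ACC=3 [depth=1]
Event 5 (EXEC): [IRQ0] PC=1: IRET -> resume MAIN at PC=2 (depth now 0) [depth=0]
Event 6 (INT 1): INT 1 arrives: push (MAIN, PC=2), enter IRQ1 at PC=0 (depth now 1) [depth=1]
Event 7 (INT 0): INT 0 arrives: push (IRQ1, PC=0), enter IRQ0 at PC=0 (depth now 2) [depth=2]
Event 8 (EXEC): [IRQ0] PC=0: DEC 1 -> ACC=2 [depth=2]
Event 9 (EXEC): [IRQ0] PC=1: IRET -> resume IRQ1 at PC=0 (depth now 1) [depth=1]
Event 10 (INT 2): INT 2 arrives: push (IRQ1, PC=0), enter IRQ2 at PC=0 (depth now 2) [depth=2]
Event 11 (EXEC): [IRQ2] PC=0: INC 1 -> ACC=3 [depth=2]
Event 12 (EXEC): [IRQ2] PC=1: DEC 1 -> ACC=2 [depth=2]
Event 13 (EXEC): [IRQ2] PC=2: INC 4 -> ACC=6 [depth=2]
Event 14 (EXEC): [IRQ2] PC=3: IRET -> resume IRQ1 at PC=0 (depth now 1) [depth=1]
Event 15 (EXEC): [IRQ1] PC=0: INC 4 -> ACC=10 [depth=1]
Event 16 (EXEC): [IRQ1] PC=1: IRET -> resume MAIN at PC=2 (depth now 0) [depth=0]
Event 17 (EXEC): [MAIN] PC=2: INC 5 -> ACC=15 [depth=0]
Event 18 (EXEC): [MAIN] PC=3: NOP [depth=0]
Event 19 (EXEC): [MAIN] PC=4: INC 4 -> ACC=19 [depth=0]
Event 20 (EXEC): [MAIN] PC=5: HALT [depth=0]
Max depth observed: 2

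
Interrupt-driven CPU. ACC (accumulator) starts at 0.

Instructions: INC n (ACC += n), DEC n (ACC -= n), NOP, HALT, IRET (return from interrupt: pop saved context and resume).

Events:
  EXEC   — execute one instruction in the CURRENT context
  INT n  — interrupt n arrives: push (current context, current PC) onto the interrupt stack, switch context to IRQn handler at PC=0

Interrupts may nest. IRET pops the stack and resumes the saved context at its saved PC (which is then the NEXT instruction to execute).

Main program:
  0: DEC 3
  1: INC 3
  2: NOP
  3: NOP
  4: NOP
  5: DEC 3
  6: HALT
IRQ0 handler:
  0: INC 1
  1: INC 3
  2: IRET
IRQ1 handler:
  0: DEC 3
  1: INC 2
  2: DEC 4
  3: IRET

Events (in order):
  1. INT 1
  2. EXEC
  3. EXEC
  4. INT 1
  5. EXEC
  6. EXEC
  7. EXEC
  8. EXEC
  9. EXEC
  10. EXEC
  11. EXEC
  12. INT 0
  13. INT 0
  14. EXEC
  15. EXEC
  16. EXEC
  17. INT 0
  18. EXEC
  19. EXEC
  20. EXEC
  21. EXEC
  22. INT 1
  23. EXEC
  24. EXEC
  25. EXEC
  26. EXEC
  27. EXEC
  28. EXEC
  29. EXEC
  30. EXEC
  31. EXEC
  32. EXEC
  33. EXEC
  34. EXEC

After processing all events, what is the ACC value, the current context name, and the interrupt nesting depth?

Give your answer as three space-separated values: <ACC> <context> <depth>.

Answer: -6 MAIN 0

Derivation:
Event 1 (INT 1): INT 1 arrives: push (MAIN, PC=0), enter IRQ1 at PC=0 (depth now 1)
Event 2 (EXEC): [IRQ1] PC=0: DEC 3 -> ACC=-3
Event 3 (EXEC): [IRQ1] PC=1: INC 2 -> ACC=-1
Event 4 (INT 1): INT 1 arrives: push (IRQ1, PC=2), enter IRQ1 at PC=0 (depth now 2)
Event 5 (EXEC): [IRQ1] PC=0: DEC 3 -> ACC=-4
Event 6 (EXEC): [IRQ1] PC=1: INC 2 -> ACC=-2
Event 7 (EXEC): [IRQ1] PC=2: DEC 4 -> ACC=-6
Event 8 (EXEC): [IRQ1] PC=3: IRET -> resume IRQ1 at PC=2 (depth now 1)
Event 9 (EXEC): [IRQ1] PC=2: DEC 4 -> ACC=-10
Event 10 (EXEC): [IRQ1] PC=3: IRET -> resume MAIN at PC=0 (depth now 0)
Event 11 (EXEC): [MAIN] PC=0: DEC 3 -> ACC=-13
Event 12 (INT 0): INT 0 arrives: push (MAIN, PC=1), enter IRQ0 at PC=0 (depth now 1)
Event 13 (INT 0): INT 0 arrives: push (IRQ0, PC=0), enter IRQ0 at PC=0 (depth now 2)
Event 14 (EXEC): [IRQ0] PC=0: INC 1 -> ACC=-12
Event 15 (EXEC): [IRQ0] PC=1: INC 3 -> ACC=-9
Event 16 (EXEC): [IRQ0] PC=2: IRET -> resume IRQ0 at PC=0 (depth now 1)
Event 17 (INT 0): INT 0 arrives: push (IRQ0, PC=0), enter IRQ0 at PC=0 (depth now 2)
Event 18 (EXEC): [IRQ0] PC=0: INC 1 -> ACC=-8
Event 19 (EXEC): [IRQ0] PC=1: INC 3 -> ACC=-5
Event 20 (EXEC): [IRQ0] PC=2: IRET -> resume IRQ0 at PC=0 (depth now 1)
Event 21 (EXEC): [IRQ0] PC=0: INC 1 -> ACC=-4
Event 22 (INT 1): INT 1 arrives: push (IRQ0, PC=1), enter IRQ1 at PC=0 (depth now 2)
Event 23 (EXEC): [IRQ1] PC=0: DEC 3 -> ACC=-7
Event 24 (EXEC): [IRQ1] PC=1: INC 2 -> ACC=-5
Event 25 (EXEC): [IRQ1] PC=2: DEC 4 -> ACC=-9
Event 26 (EXEC): [IRQ1] PC=3: IRET -> resume IRQ0 at PC=1 (depth now 1)
Event 27 (EXEC): [IRQ0] PC=1: INC 3 -> ACC=-6
Event 28 (EXEC): [IRQ0] PC=2: IRET -> resume MAIN at PC=1 (depth now 0)
Event 29 (EXEC): [MAIN] PC=1: INC 3 -> ACC=-3
Event 30 (EXEC): [MAIN] PC=2: NOP
Event 31 (EXEC): [MAIN] PC=3: NOP
Event 32 (EXEC): [MAIN] PC=4: NOP
Event 33 (EXEC): [MAIN] PC=5: DEC 3 -> ACC=-6
Event 34 (EXEC): [MAIN] PC=6: HALT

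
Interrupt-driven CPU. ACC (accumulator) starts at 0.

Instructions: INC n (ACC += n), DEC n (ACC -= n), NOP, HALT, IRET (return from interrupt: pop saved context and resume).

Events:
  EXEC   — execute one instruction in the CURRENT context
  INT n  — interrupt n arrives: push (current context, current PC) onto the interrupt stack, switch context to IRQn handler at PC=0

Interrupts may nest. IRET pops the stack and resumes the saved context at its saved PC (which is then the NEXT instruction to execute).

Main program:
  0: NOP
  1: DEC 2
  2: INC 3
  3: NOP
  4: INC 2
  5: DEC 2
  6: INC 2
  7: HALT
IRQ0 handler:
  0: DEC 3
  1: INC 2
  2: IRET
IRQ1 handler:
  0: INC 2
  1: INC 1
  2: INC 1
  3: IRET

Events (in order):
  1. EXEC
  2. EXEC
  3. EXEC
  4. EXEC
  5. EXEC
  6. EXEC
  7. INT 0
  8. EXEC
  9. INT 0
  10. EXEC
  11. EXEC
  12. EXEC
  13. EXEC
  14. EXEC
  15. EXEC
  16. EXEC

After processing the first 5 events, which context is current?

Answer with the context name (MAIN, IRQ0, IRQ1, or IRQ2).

Answer: MAIN

Derivation:
Event 1 (EXEC): [MAIN] PC=0: NOP
Event 2 (EXEC): [MAIN] PC=1: DEC 2 -> ACC=-2
Event 3 (EXEC): [MAIN] PC=2: INC 3 -> ACC=1
Event 4 (EXEC): [MAIN] PC=3: NOP
Event 5 (EXEC): [MAIN] PC=4: INC 2 -> ACC=3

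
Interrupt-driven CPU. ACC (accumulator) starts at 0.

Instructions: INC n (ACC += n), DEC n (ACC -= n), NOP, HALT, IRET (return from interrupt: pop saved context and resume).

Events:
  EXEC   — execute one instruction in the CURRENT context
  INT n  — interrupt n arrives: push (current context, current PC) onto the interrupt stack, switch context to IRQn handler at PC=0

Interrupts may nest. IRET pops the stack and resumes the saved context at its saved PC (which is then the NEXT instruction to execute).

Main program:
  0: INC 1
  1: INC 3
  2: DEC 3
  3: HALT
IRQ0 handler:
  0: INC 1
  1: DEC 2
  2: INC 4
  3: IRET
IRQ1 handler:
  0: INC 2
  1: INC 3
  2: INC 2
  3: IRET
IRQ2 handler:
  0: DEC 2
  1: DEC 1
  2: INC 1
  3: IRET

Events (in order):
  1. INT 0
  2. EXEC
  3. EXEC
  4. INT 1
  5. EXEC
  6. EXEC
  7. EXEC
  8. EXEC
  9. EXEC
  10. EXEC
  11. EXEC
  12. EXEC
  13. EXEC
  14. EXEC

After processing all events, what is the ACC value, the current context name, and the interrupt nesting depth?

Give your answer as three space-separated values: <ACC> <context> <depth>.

Event 1 (INT 0): INT 0 arrives: push (MAIN, PC=0), enter IRQ0 at PC=0 (depth now 1)
Event 2 (EXEC): [IRQ0] PC=0: INC 1 -> ACC=1
Event 3 (EXEC): [IRQ0] PC=1: DEC 2 -> ACC=-1
Event 4 (INT 1): INT 1 arrives: push (IRQ0, PC=2), enter IRQ1 at PC=0 (depth now 2)
Event 5 (EXEC): [IRQ1] PC=0: INC 2 -> ACC=1
Event 6 (EXEC): [IRQ1] PC=1: INC 3 -> ACC=4
Event 7 (EXEC): [IRQ1] PC=2: INC 2 -> ACC=6
Event 8 (EXEC): [IRQ1] PC=3: IRET -> resume IRQ0 at PC=2 (depth now 1)
Event 9 (EXEC): [IRQ0] PC=2: INC 4 -> ACC=10
Event 10 (EXEC): [IRQ0] PC=3: IRET -> resume MAIN at PC=0 (depth now 0)
Event 11 (EXEC): [MAIN] PC=0: INC 1 -> ACC=11
Event 12 (EXEC): [MAIN] PC=1: INC 3 -> ACC=14
Event 13 (EXEC): [MAIN] PC=2: DEC 3 -> ACC=11
Event 14 (EXEC): [MAIN] PC=3: HALT

Answer: 11 MAIN 0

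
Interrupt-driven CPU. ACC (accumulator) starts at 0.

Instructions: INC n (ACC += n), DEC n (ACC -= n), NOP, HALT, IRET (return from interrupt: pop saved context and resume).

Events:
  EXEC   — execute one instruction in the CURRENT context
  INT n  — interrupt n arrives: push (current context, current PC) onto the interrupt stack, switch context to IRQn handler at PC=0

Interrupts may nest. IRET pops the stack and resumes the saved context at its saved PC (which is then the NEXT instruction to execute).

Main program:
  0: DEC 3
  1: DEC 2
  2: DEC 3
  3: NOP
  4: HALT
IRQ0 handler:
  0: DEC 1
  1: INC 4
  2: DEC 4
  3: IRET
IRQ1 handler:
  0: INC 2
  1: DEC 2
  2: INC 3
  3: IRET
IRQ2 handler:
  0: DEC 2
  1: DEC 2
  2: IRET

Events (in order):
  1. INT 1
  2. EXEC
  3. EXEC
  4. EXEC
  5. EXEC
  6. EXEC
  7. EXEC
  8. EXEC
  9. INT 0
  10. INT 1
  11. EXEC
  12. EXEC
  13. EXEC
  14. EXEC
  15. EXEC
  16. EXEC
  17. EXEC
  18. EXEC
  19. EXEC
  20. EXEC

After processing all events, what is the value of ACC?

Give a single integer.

Event 1 (INT 1): INT 1 arrives: push (MAIN, PC=0), enter IRQ1 at PC=0 (depth now 1)
Event 2 (EXEC): [IRQ1] PC=0: INC 2 -> ACC=2
Event 3 (EXEC): [IRQ1] PC=1: DEC 2 -> ACC=0
Event 4 (EXEC): [IRQ1] PC=2: INC 3 -> ACC=3
Event 5 (EXEC): [IRQ1] PC=3: IRET -> resume MAIN at PC=0 (depth now 0)
Event 6 (EXEC): [MAIN] PC=0: DEC 3 -> ACC=0
Event 7 (EXEC): [MAIN] PC=1: DEC 2 -> ACC=-2
Event 8 (EXEC): [MAIN] PC=2: DEC 3 -> ACC=-5
Event 9 (INT 0): INT 0 arrives: push (MAIN, PC=3), enter IRQ0 at PC=0 (depth now 1)
Event 10 (INT 1): INT 1 arrives: push (IRQ0, PC=0), enter IRQ1 at PC=0 (depth now 2)
Event 11 (EXEC): [IRQ1] PC=0: INC 2 -> ACC=-3
Event 12 (EXEC): [IRQ1] PC=1: DEC 2 -> ACC=-5
Event 13 (EXEC): [IRQ1] PC=2: INC 3 -> ACC=-2
Event 14 (EXEC): [IRQ1] PC=3: IRET -> resume IRQ0 at PC=0 (depth now 1)
Event 15 (EXEC): [IRQ0] PC=0: DEC 1 -> ACC=-3
Event 16 (EXEC): [IRQ0] PC=1: INC 4 -> ACC=1
Event 17 (EXEC): [IRQ0] PC=2: DEC 4 -> ACC=-3
Event 18 (EXEC): [IRQ0] PC=3: IRET -> resume MAIN at PC=3 (depth now 0)
Event 19 (EXEC): [MAIN] PC=3: NOP
Event 20 (EXEC): [MAIN] PC=4: HALT

Answer: -3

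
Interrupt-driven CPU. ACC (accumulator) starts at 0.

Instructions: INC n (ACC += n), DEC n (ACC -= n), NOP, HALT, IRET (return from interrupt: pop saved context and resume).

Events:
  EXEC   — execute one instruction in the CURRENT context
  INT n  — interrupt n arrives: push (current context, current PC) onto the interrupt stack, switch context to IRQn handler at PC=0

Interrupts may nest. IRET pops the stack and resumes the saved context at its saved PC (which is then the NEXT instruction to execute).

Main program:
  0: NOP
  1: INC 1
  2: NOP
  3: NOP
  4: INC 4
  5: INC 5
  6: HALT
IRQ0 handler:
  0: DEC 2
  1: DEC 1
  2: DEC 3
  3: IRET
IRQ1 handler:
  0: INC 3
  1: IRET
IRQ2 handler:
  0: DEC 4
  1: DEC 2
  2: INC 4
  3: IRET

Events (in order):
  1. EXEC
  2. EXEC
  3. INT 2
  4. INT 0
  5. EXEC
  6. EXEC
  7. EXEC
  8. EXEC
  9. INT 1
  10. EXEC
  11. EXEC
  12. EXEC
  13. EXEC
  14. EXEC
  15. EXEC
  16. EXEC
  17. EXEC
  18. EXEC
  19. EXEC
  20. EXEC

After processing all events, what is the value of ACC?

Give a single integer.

Answer: 5

Derivation:
Event 1 (EXEC): [MAIN] PC=0: NOP
Event 2 (EXEC): [MAIN] PC=1: INC 1 -> ACC=1
Event 3 (INT 2): INT 2 arrives: push (MAIN, PC=2), enter IRQ2 at PC=0 (depth now 1)
Event 4 (INT 0): INT 0 arrives: push (IRQ2, PC=0), enter IRQ0 at PC=0 (depth now 2)
Event 5 (EXEC): [IRQ0] PC=0: DEC 2 -> ACC=-1
Event 6 (EXEC): [IRQ0] PC=1: DEC 1 -> ACC=-2
Event 7 (EXEC): [IRQ0] PC=2: DEC 3 -> ACC=-5
Event 8 (EXEC): [IRQ0] PC=3: IRET -> resume IRQ2 at PC=0 (depth now 1)
Event 9 (INT 1): INT 1 arrives: push (IRQ2, PC=0), enter IRQ1 at PC=0 (depth now 2)
Event 10 (EXEC): [IRQ1] PC=0: INC 3 -> ACC=-2
Event 11 (EXEC): [IRQ1] PC=1: IRET -> resume IRQ2 at PC=0 (depth now 1)
Event 12 (EXEC): [IRQ2] PC=0: DEC 4 -> ACC=-6
Event 13 (EXEC): [IRQ2] PC=1: DEC 2 -> ACC=-8
Event 14 (EXEC): [IRQ2] PC=2: INC 4 -> ACC=-4
Event 15 (EXEC): [IRQ2] PC=3: IRET -> resume MAIN at PC=2 (depth now 0)
Event 16 (EXEC): [MAIN] PC=2: NOP
Event 17 (EXEC): [MAIN] PC=3: NOP
Event 18 (EXEC): [MAIN] PC=4: INC 4 -> ACC=0
Event 19 (EXEC): [MAIN] PC=5: INC 5 -> ACC=5
Event 20 (EXEC): [MAIN] PC=6: HALT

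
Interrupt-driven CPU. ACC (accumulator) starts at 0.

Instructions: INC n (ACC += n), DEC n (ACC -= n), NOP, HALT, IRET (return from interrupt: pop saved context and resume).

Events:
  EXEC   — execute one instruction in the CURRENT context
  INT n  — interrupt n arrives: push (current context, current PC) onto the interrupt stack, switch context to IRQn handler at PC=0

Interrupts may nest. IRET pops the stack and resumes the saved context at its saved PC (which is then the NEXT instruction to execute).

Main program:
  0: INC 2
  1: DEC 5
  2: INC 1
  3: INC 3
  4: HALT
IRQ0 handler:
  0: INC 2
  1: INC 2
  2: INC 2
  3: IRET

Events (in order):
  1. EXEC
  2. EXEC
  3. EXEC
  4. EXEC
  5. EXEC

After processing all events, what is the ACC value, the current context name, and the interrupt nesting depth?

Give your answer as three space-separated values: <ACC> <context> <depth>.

Answer: 1 MAIN 0

Derivation:
Event 1 (EXEC): [MAIN] PC=0: INC 2 -> ACC=2
Event 2 (EXEC): [MAIN] PC=1: DEC 5 -> ACC=-3
Event 3 (EXEC): [MAIN] PC=2: INC 1 -> ACC=-2
Event 4 (EXEC): [MAIN] PC=3: INC 3 -> ACC=1
Event 5 (EXEC): [MAIN] PC=4: HALT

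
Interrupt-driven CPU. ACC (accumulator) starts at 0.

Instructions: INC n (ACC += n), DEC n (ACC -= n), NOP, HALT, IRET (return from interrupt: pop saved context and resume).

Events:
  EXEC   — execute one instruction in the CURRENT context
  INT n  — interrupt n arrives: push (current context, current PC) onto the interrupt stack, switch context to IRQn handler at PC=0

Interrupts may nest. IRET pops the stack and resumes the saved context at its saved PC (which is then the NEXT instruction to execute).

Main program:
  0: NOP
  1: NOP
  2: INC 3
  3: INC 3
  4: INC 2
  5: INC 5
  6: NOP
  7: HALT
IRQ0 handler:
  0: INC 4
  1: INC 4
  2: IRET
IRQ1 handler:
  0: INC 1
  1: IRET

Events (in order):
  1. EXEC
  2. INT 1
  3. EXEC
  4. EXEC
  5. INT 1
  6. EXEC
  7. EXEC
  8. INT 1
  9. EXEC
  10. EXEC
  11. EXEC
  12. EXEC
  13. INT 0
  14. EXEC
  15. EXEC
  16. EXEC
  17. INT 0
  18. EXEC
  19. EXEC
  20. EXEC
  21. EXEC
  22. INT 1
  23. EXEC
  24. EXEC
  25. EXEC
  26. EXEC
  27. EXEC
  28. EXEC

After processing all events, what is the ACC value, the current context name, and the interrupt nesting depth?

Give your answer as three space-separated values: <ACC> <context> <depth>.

Event 1 (EXEC): [MAIN] PC=0: NOP
Event 2 (INT 1): INT 1 arrives: push (MAIN, PC=1), enter IRQ1 at PC=0 (depth now 1)
Event 3 (EXEC): [IRQ1] PC=0: INC 1 -> ACC=1
Event 4 (EXEC): [IRQ1] PC=1: IRET -> resume MAIN at PC=1 (depth now 0)
Event 5 (INT 1): INT 1 arrives: push (MAIN, PC=1), enter IRQ1 at PC=0 (depth now 1)
Event 6 (EXEC): [IRQ1] PC=0: INC 1 -> ACC=2
Event 7 (EXEC): [IRQ1] PC=1: IRET -> resume MAIN at PC=1 (depth now 0)
Event 8 (INT 1): INT 1 arrives: push (MAIN, PC=1), enter IRQ1 at PC=0 (depth now 1)
Event 9 (EXEC): [IRQ1] PC=0: INC 1 -> ACC=3
Event 10 (EXEC): [IRQ1] PC=1: IRET -> resume MAIN at PC=1 (depth now 0)
Event 11 (EXEC): [MAIN] PC=1: NOP
Event 12 (EXEC): [MAIN] PC=2: INC 3 -> ACC=6
Event 13 (INT 0): INT 0 arrives: push (MAIN, PC=3), enter IRQ0 at PC=0 (depth now 1)
Event 14 (EXEC): [IRQ0] PC=0: INC 4 -> ACC=10
Event 15 (EXEC): [IRQ0] PC=1: INC 4 -> ACC=14
Event 16 (EXEC): [IRQ0] PC=2: IRET -> resume MAIN at PC=3 (depth now 0)
Event 17 (INT 0): INT 0 arrives: push (MAIN, PC=3), enter IRQ0 at PC=0 (depth now 1)
Event 18 (EXEC): [IRQ0] PC=0: INC 4 -> ACC=18
Event 19 (EXEC): [IRQ0] PC=1: INC 4 -> ACC=22
Event 20 (EXEC): [IRQ0] PC=2: IRET -> resume MAIN at PC=3 (depth now 0)
Event 21 (EXEC): [MAIN] PC=3: INC 3 -> ACC=25
Event 22 (INT 1): INT 1 arrives: push (MAIN, PC=4), enter IRQ1 at PC=0 (depth now 1)
Event 23 (EXEC): [IRQ1] PC=0: INC 1 -> ACC=26
Event 24 (EXEC): [IRQ1] PC=1: IRET -> resume MAIN at PC=4 (depth now 0)
Event 25 (EXEC): [MAIN] PC=4: INC 2 -> ACC=28
Event 26 (EXEC): [MAIN] PC=5: INC 5 -> ACC=33
Event 27 (EXEC): [MAIN] PC=6: NOP
Event 28 (EXEC): [MAIN] PC=7: HALT

Answer: 33 MAIN 0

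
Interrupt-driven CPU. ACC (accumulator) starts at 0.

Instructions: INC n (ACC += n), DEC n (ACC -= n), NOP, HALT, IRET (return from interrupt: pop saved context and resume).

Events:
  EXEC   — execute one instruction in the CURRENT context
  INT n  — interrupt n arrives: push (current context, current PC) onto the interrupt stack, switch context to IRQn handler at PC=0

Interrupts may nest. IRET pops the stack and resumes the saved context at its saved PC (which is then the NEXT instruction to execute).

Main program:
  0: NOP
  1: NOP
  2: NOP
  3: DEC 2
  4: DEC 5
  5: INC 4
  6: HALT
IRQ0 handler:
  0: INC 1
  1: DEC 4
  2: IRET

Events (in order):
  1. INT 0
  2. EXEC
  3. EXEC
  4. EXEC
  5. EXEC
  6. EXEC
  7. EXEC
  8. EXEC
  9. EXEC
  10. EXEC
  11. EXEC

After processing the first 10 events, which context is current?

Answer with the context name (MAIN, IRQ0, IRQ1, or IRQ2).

Event 1 (INT 0): INT 0 arrives: push (MAIN, PC=0), enter IRQ0 at PC=0 (depth now 1)
Event 2 (EXEC): [IRQ0] PC=0: INC 1 -> ACC=1
Event 3 (EXEC): [IRQ0] PC=1: DEC 4 -> ACC=-3
Event 4 (EXEC): [IRQ0] PC=2: IRET -> resume MAIN at PC=0 (depth now 0)
Event 5 (EXEC): [MAIN] PC=0: NOP
Event 6 (EXEC): [MAIN] PC=1: NOP
Event 7 (EXEC): [MAIN] PC=2: NOP
Event 8 (EXEC): [MAIN] PC=3: DEC 2 -> ACC=-5
Event 9 (EXEC): [MAIN] PC=4: DEC 5 -> ACC=-10
Event 10 (EXEC): [MAIN] PC=5: INC 4 -> ACC=-6

Answer: MAIN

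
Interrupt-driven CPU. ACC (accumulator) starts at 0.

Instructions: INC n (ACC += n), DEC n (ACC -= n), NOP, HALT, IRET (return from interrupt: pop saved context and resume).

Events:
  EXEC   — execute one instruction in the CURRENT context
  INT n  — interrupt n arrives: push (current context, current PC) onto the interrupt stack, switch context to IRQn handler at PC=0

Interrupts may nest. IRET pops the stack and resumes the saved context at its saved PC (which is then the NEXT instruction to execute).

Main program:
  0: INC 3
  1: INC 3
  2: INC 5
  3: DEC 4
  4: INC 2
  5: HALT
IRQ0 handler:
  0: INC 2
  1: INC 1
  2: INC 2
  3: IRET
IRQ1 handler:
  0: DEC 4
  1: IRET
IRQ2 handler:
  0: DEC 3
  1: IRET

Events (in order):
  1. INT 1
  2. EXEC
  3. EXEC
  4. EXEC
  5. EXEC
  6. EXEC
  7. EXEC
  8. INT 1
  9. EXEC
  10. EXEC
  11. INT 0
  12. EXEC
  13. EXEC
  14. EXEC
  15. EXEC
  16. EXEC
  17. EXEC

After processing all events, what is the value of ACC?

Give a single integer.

Event 1 (INT 1): INT 1 arrives: push (MAIN, PC=0), enter IRQ1 at PC=0 (depth now 1)
Event 2 (EXEC): [IRQ1] PC=0: DEC 4 -> ACC=-4
Event 3 (EXEC): [IRQ1] PC=1: IRET -> resume MAIN at PC=0 (depth now 0)
Event 4 (EXEC): [MAIN] PC=0: INC 3 -> ACC=-1
Event 5 (EXEC): [MAIN] PC=1: INC 3 -> ACC=2
Event 6 (EXEC): [MAIN] PC=2: INC 5 -> ACC=7
Event 7 (EXEC): [MAIN] PC=3: DEC 4 -> ACC=3
Event 8 (INT 1): INT 1 arrives: push (MAIN, PC=4), enter IRQ1 at PC=0 (depth now 1)
Event 9 (EXEC): [IRQ1] PC=0: DEC 4 -> ACC=-1
Event 10 (EXEC): [IRQ1] PC=1: IRET -> resume MAIN at PC=4 (depth now 0)
Event 11 (INT 0): INT 0 arrives: push (MAIN, PC=4), enter IRQ0 at PC=0 (depth now 1)
Event 12 (EXEC): [IRQ0] PC=0: INC 2 -> ACC=1
Event 13 (EXEC): [IRQ0] PC=1: INC 1 -> ACC=2
Event 14 (EXEC): [IRQ0] PC=2: INC 2 -> ACC=4
Event 15 (EXEC): [IRQ0] PC=3: IRET -> resume MAIN at PC=4 (depth now 0)
Event 16 (EXEC): [MAIN] PC=4: INC 2 -> ACC=6
Event 17 (EXEC): [MAIN] PC=5: HALT

Answer: 6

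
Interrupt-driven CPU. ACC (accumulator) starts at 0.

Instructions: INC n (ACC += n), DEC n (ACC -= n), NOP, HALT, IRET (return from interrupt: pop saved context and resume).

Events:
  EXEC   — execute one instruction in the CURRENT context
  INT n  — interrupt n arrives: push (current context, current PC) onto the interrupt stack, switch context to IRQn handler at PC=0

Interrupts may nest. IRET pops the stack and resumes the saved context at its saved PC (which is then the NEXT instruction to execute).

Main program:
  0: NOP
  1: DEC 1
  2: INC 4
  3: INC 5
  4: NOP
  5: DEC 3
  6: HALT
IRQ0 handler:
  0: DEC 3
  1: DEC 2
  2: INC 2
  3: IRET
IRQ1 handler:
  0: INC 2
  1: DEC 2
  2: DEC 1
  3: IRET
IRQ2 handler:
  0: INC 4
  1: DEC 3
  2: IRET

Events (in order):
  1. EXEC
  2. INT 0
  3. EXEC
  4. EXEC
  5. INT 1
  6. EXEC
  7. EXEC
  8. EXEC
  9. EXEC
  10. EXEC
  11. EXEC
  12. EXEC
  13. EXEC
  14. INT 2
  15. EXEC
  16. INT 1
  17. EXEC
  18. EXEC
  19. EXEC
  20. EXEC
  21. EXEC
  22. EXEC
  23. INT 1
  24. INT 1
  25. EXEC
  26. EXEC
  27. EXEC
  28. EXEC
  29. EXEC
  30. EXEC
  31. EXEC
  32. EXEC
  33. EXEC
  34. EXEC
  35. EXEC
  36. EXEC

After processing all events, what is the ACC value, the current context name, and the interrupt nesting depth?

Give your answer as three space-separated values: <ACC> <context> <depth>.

Event 1 (EXEC): [MAIN] PC=0: NOP
Event 2 (INT 0): INT 0 arrives: push (MAIN, PC=1), enter IRQ0 at PC=0 (depth now 1)
Event 3 (EXEC): [IRQ0] PC=0: DEC 3 -> ACC=-3
Event 4 (EXEC): [IRQ0] PC=1: DEC 2 -> ACC=-5
Event 5 (INT 1): INT 1 arrives: push (IRQ0, PC=2), enter IRQ1 at PC=0 (depth now 2)
Event 6 (EXEC): [IRQ1] PC=0: INC 2 -> ACC=-3
Event 7 (EXEC): [IRQ1] PC=1: DEC 2 -> ACC=-5
Event 8 (EXEC): [IRQ1] PC=2: DEC 1 -> ACC=-6
Event 9 (EXEC): [IRQ1] PC=3: IRET -> resume IRQ0 at PC=2 (depth now 1)
Event 10 (EXEC): [IRQ0] PC=2: INC 2 -> ACC=-4
Event 11 (EXEC): [IRQ0] PC=3: IRET -> resume MAIN at PC=1 (depth now 0)
Event 12 (EXEC): [MAIN] PC=1: DEC 1 -> ACC=-5
Event 13 (EXEC): [MAIN] PC=2: INC 4 -> ACC=-1
Event 14 (INT 2): INT 2 arrives: push (MAIN, PC=3), enter IRQ2 at PC=0 (depth now 1)
Event 15 (EXEC): [IRQ2] PC=0: INC 4 -> ACC=3
Event 16 (INT 1): INT 1 arrives: push (IRQ2, PC=1), enter IRQ1 at PC=0 (depth now 2)
Event 17 (EXEC): [IRQ1] PC=0: INC 2 -> ACC=5
Event 18 (EXEC): [IRQ1] PC=1: DEC 2 -> ACC=3
Event 19 (EXEC): [IRQ1] PC=2: DEC 1 -> ACC=2
Event 20 (EXEC): [IRQ1] PC=3: IRET -> resume IRQ2 at PC=1 (depth now 1)
Event 21 (EXEC): [IRQ2] PC=1: DEC 3 -> ACC=-1
Event 22 (EXEC): [IRQ2] PC=2: IRET -> resume MAIN at PC=3 (depth now 0)
Event 23 (INT 1): INT 1 arrives: push (MAIN, PC=3), enter IRQ1 at PC=0 (depth now 1)
Event 24 (INT 1): INT 1 arrives: push (IRQ1, PC=0), enter IRQ1 at PC=0 (depth now 2)
Event 25 (EXEC): [IRQ1] PC=0: INC 2 -> ACC=1
Event 26 (EXEC): [IRQ1] PC=1: DEC 2 -> ACC=-1
Event 27 (EXEC): [IRQ1] PC=2: DEC 1 -> ACC=-2
Event 28 (EXEC): [IRQ1] PC=3: IRET -> resume IRQ1 at PC=0 (depth now 1)
Event 29 (EXEC): [IRQ1] PC=0: INC 2 -> ACC=0
Event 30 (EXEC): [IRQ1] PC=1: DEC 2 -> ACC=-2
Event 31 (EXEC): [IRQ1] PC=2: DEC 1 -> ACC=-3
Event 32 (EXEC): [IRQ1] PC=3: IRET -> resume MAIN at PC=3 (depth now 0)
Event 33 (EXEC): [MAIN] PC=3: INC 5 -> ACC=2
Event 34 (EXEC): [MAIN] PC=4: NOP
Event 35 (EXEC): [MAIN] PC=5: DEC 3 -> ACC=-1
Event 36 (EXEC): [MAIN] PC=6: HALT

Answer: -1 MAIN 0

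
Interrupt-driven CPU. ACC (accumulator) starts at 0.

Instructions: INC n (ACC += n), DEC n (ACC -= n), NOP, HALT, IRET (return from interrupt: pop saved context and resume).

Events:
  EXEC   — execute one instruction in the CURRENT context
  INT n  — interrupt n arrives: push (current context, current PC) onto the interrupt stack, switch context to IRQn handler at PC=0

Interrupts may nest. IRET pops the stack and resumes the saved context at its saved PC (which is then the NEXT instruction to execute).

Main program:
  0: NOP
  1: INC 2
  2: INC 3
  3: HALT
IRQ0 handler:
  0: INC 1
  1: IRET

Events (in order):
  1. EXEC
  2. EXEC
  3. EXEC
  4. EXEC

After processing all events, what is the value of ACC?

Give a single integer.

Event 1 (EXEC): [MAIN] PC=0: NOP
Event 2 (EXEC): [MAIN] PC=1: INC 2 -> ACC=2
Event 3 (EXEC): [MAIN] PC=2: INC 3 -> ACC=5
Event 4 (EXEC): [MAIN] PC=3: HALT

Answer: 5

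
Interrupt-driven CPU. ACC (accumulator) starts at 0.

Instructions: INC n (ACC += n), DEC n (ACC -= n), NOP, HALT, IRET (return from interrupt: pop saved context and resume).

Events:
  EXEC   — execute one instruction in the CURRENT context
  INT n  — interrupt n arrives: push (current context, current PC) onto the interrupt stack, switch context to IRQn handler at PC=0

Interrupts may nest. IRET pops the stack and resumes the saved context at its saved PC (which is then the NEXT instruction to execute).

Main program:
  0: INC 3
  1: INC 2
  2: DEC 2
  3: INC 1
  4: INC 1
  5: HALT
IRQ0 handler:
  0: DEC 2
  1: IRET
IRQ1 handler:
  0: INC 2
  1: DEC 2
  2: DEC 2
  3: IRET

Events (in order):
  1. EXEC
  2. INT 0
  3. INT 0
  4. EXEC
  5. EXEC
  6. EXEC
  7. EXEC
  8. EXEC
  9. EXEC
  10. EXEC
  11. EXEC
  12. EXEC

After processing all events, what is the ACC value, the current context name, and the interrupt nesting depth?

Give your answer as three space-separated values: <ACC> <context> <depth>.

Answer: 1 MAIN 0

Derivation:
Event 1 (EXEC): [MAIN] PC=0: INC 3 -> ACC=3
Event 2 (INT 0): INT 0 arrives: push (MAIN, PC=1), enter IRQ0 at PC=0 (depth now 1)
Event 3 (INT 0): INT 0 arrives: push (IRQ0, PC=0), enter IRQ0 at PC=0 (depth now 2)
Event 4 (EXEC): [IRQ0] PC=0: DEC 2 -> ACC=1
Event 5 (EXEC): [IRQ0] PC=1: IRET -> resume IRQ0 at PC=0 (depth now 1)
Event 6 (EXEC): [IRQ0] PC=0: DEC 2 -> ACC=-1
Event 7 (EXEC): [IRQ0] PC=1: IRET -> resume MAIN at PC=1 (depth now 0)
Event 8 (EXEC): [MAIN] PC=1: INC 2 -> ACC=1
Event 9 (EXEC): [MAIN] PC=2: DEC 2 -> ACC=-1
Event 10 (EXEC): [MAIN] PC=3: INC 1 -> ACC=0
Event 11 (EXEC): [MAIN] PC=4: INC 1 -> ACC=1
Event 12 (EXEC): [MAIN] PC=5: HALT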